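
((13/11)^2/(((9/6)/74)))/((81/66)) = 50024/891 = 56.14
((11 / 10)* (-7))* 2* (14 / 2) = -539 / 5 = -107.80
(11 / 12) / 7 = 11 / 84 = 0.13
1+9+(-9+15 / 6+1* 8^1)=23 / 2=11.50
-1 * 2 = -2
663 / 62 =10.69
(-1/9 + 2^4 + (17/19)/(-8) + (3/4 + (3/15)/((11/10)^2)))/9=2763049/1489752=1.85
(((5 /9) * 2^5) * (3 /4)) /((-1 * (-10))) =4 /3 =1.33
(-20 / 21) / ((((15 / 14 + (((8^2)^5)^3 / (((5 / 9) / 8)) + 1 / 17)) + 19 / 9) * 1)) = -0.00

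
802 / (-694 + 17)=-802 / 677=-1.18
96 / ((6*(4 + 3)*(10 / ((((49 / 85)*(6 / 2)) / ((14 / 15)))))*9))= 4 / 85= 0.05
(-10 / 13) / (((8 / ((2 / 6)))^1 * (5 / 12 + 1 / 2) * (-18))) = 5 / 2574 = 0.00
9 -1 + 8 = 16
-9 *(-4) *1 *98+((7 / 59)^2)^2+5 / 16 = 684061418949 / 193877776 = 3528.31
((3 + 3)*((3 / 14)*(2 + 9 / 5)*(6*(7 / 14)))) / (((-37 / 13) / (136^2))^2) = 29659218481152 / 47915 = 618996524.70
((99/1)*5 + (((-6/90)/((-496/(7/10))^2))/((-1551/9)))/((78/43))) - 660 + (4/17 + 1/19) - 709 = -1399875339362391439/1602215856384000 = -873.71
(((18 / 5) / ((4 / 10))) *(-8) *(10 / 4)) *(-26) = 4680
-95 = -95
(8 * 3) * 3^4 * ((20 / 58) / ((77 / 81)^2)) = 127545840 / 171941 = 741.80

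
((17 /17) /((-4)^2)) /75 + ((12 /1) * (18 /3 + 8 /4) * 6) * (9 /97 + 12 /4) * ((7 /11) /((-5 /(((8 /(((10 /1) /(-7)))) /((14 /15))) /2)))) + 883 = 2001506267 /1280400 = 1563.19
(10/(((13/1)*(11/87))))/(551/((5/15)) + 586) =0.00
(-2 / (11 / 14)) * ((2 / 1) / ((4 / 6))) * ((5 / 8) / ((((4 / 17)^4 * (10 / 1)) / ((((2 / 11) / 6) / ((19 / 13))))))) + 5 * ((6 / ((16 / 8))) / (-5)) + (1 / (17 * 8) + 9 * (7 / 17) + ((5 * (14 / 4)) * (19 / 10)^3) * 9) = 1078342872429 / 1000524800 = 1077.78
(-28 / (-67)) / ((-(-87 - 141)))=7 / 3819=0.00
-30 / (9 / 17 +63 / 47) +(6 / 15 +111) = 118718 / 1245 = 95.36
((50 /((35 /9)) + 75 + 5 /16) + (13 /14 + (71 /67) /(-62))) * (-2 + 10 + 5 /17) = 2921859387 /3954608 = 738.85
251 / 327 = 0.77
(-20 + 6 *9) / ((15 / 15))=34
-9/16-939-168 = -17721/16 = -1107.56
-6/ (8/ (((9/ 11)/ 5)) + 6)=-27/ 247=-0.11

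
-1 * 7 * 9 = -63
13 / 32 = 0.41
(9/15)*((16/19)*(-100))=-960/19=-50.53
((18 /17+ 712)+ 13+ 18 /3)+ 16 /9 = 112277 /153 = 733.84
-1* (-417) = 417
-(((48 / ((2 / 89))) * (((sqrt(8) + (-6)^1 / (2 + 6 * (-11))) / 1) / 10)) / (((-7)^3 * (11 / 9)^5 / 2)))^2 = -2038517429308852689 / 1220604826753219600-5965664955909336 * sqrt(2) / 76287801672076225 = -1.78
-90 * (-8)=720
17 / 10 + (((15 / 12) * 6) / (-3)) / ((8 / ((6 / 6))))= 111 / 80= 1.39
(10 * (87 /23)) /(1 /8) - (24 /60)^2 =173908 /575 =302.45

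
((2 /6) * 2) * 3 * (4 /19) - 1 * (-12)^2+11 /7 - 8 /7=-19039 /133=-143.15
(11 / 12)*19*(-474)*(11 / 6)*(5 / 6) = -908105 / 72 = -12612.57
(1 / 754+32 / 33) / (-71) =-24161 / 1766622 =-0.01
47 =47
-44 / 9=-4.89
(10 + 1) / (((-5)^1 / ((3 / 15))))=-11 / 25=-0.44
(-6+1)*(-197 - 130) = 1635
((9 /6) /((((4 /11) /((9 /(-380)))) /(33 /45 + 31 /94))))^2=22022856801 /2041469440000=0.01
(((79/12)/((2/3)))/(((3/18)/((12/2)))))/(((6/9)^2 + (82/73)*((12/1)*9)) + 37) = 2.24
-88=-88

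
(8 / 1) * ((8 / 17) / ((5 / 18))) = 1152 / 85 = 13.55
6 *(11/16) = 33/8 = 4.12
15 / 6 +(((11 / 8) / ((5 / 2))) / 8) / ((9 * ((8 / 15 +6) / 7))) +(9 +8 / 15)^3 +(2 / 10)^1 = 1314139511 / 1512000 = 869.14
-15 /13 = -1.15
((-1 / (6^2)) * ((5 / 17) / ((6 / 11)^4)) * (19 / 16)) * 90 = -9.86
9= 9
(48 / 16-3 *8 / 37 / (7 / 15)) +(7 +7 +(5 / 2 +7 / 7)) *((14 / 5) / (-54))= 9827 / 13986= 0.70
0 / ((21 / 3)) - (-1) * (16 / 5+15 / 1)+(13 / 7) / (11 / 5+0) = 7332 / 385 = 19.04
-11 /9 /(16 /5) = -55 /144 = -0.38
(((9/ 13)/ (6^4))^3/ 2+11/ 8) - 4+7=57401809921/ 13120413696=4.38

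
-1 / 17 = -0.06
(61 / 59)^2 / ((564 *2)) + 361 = 1417494769 / 3926568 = 361.00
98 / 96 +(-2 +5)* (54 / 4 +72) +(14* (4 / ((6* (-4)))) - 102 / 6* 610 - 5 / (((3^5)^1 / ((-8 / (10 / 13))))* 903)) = -10114.81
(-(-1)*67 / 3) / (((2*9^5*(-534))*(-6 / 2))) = 67 / 567578988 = 0.00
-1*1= -1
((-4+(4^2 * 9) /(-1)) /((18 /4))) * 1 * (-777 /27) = 76664 /81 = 946.47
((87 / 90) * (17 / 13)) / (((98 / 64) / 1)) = 7888 / 9555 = 0.83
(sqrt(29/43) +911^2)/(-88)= -829921/88 - sqrt(1247)/3784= -9430.93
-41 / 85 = -0.48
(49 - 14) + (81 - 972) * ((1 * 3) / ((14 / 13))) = -34259 / 14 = -2447.07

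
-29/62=-0.47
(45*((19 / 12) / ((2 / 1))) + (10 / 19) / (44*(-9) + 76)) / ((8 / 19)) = 21659 / 256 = 84.61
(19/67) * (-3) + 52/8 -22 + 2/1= -1923/134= -14.35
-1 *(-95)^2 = -9025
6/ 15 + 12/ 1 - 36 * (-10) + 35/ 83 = 154721/ 415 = 372.82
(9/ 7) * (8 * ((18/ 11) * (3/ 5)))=3888/ 385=10.10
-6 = -6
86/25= 3.44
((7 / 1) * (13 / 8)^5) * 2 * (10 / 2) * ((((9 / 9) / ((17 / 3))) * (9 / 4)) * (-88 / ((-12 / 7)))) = 9005711715 / 557056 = 16166.62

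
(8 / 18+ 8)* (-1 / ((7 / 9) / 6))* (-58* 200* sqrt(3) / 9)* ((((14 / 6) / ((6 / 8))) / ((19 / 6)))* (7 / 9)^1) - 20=-20+ 5196800* sqrt(3) / 81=111104.96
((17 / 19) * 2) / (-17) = -0.11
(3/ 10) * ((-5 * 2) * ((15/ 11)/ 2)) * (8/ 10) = -18/ 11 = -1.64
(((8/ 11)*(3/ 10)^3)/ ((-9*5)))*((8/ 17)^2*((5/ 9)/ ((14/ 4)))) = -0.00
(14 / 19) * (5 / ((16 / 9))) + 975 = 148515 / 152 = 977.07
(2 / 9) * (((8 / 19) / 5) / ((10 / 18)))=16 / 475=0.03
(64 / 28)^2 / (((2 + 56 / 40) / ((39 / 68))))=12480 / 14161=0.88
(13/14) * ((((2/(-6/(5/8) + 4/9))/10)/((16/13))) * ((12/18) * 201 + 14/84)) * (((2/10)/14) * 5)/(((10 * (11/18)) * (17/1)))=-104949/69031424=-0.00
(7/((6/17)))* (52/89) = 3094/267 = 11.59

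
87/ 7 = 12.43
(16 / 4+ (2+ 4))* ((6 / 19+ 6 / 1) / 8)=150 / 19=7.89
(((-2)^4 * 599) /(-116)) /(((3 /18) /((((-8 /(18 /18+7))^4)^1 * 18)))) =-258768 /29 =-8923.03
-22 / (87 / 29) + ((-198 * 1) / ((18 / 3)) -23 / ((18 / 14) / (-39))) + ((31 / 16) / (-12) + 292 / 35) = 1490753 / 2240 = 665.51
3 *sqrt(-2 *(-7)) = 3 *sqrt(14) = 11.22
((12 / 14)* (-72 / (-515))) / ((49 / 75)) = 6480 / 35329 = 0.18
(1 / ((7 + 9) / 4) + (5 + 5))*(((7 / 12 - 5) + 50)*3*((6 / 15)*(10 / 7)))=22427 / 28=800.96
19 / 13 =1.46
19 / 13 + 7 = 110 / 13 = 8.46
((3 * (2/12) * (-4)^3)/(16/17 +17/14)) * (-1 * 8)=60928/513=118.77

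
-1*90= -90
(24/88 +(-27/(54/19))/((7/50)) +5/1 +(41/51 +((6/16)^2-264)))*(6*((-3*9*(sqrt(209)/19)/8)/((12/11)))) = 736581753*sqrt(209)/2315264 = 4599.32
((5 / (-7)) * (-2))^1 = 10 / 7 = 1.43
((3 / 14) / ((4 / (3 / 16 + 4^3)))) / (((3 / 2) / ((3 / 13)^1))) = 237 / 448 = 0.53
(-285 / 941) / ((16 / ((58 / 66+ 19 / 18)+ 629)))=-11867875 / 993696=-11.94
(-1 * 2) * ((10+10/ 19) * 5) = -105.26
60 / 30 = 2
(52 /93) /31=52 /2883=0.02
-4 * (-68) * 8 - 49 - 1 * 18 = 2109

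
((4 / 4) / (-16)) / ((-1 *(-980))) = -1 / 15680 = -0.00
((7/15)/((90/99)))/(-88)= -7/1200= -0.01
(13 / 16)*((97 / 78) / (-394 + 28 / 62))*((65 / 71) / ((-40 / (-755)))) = -5902741 / 133048320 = -0.04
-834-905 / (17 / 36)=-2750.47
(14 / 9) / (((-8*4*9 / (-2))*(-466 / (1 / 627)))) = -0.00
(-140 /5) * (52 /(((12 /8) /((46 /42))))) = -1063.11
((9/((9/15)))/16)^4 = 0.77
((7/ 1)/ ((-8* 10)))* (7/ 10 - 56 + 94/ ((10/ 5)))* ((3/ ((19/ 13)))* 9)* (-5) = -203931/ 3040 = -67.08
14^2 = 196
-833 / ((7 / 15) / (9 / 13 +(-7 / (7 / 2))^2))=-108885 / 13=-8375.77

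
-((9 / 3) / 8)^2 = -9 / 64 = -0.14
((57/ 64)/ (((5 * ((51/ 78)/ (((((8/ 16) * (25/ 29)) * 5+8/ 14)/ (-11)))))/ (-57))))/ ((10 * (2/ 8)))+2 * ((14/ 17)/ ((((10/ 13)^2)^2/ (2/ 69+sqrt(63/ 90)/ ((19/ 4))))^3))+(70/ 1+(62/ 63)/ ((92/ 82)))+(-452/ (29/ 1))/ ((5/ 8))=3917829292281527441 * sqrt(70)/ 144569500781250000000+33470848877532340155540437/ 703415841217031250000000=47.81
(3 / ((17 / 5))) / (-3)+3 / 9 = 2 / 51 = 0.04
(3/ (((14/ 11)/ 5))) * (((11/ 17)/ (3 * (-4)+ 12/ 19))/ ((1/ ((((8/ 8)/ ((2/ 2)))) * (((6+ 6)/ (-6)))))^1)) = 11495/ 8568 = 1.34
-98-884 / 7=-1570 / 7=-224.29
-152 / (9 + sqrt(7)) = -684 / 37 + 76 *sqrt(7) / 37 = -13.05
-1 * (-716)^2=-512656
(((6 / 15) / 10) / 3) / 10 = 0.00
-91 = -91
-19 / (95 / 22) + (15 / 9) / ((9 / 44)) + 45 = 6581 / 135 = 48.75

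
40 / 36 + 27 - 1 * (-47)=676 / 9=75.11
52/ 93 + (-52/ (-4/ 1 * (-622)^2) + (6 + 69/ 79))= 21126670099/ 2842436748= 7.43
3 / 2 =1.50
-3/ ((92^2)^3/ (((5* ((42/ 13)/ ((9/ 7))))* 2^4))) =-245/ 246331719296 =-0.00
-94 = -94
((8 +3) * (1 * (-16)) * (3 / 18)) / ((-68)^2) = -11 / 1734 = -0.01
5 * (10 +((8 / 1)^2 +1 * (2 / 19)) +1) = 7135 / 19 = 375.53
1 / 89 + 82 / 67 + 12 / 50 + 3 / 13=1.71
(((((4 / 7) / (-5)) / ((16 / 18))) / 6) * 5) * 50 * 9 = -675 / 14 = -48.21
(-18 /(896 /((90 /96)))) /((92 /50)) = -0.01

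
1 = 1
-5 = -5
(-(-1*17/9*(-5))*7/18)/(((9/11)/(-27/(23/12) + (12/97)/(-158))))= 2708484625/42828507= 63.24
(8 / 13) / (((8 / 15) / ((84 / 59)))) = 1260 / 767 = 1.64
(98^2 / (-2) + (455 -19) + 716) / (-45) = 730 / 9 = 81.11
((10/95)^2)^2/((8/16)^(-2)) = 4/130321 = 0.00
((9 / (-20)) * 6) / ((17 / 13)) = -351 / 170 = -2.06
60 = 60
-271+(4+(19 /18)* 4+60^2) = 30035 /9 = 3337.22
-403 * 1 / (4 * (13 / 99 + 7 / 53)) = -382.51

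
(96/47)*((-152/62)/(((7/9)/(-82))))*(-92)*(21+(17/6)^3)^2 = -25595108465872/275373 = -92947051.69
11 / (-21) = -11 / 21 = -0.52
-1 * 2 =-2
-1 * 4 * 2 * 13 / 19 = -104 / 19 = -5.47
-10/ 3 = -3.33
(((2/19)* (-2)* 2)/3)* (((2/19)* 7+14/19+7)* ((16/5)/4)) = -5152/5415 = -0.95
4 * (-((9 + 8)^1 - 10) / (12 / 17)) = -119 / 3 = -39.67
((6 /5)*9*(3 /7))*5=162 /7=23.14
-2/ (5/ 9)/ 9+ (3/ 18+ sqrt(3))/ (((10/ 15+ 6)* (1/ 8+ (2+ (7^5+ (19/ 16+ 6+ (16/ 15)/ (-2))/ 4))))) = -32276594/ 80691785+ 144* sqrt(3)/ 16138357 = -0.40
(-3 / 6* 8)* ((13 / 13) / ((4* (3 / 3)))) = -1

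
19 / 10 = 1.90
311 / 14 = 22.21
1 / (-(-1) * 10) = 1 / 10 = 0.10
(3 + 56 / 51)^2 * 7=305767 / 2601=117.56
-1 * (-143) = 143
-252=-252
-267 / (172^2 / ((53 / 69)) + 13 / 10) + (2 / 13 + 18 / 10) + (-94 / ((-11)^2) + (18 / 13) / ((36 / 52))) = 508962871413 / 160553349385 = 3.17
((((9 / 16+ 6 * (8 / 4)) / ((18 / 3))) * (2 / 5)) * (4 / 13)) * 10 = 67 / 26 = 2.58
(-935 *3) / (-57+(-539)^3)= 165 / 9211228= 0.00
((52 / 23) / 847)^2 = 2704 / 379509361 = 0.00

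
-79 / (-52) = 79 / 52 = 1.52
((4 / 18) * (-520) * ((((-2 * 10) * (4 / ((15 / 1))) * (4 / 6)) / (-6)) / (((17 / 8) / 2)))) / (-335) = 53248 / 276777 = 0.19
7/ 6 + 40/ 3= 14.50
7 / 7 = 1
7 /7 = 1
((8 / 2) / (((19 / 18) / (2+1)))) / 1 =216 / 19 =11.37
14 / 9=1.56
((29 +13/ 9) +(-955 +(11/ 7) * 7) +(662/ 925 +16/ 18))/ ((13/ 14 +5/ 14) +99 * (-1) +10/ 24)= 70858592/ 7560025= 9.37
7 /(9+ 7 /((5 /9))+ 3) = 35 /123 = 0.28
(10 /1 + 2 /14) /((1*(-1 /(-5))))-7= 306 /7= 43.71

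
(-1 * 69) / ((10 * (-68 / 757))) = 52233 / 680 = 76.81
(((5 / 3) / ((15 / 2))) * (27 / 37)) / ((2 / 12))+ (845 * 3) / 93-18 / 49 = 1566023 / 56203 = 27.86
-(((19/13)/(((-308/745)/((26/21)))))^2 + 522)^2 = -32033728344578307649/109385577067536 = -292851.48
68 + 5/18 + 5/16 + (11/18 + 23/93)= 310019/4464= 69.45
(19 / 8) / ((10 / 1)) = 19 / 80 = 0.24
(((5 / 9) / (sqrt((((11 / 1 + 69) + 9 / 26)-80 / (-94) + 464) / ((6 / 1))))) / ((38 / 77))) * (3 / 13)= 385 * sqrt(135689047) / 164559057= 0.03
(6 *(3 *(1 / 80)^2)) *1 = 9 / 3200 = 0.00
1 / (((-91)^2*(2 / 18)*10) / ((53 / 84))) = 159 / 2318680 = 0.00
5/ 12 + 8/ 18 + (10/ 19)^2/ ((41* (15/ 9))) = 460991/ 532836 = 0.87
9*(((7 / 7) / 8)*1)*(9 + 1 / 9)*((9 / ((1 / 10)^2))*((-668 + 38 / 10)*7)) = -42890715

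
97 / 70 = 1.39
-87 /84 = -29 /28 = -1.04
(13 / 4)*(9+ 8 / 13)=31.25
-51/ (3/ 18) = -306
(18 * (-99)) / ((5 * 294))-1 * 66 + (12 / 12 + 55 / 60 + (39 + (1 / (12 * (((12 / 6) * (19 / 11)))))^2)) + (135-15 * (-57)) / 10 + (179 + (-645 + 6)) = -19730480227 / 50944320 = -387.29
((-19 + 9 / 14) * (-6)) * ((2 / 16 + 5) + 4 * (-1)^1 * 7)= -141093 / 56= -2519.52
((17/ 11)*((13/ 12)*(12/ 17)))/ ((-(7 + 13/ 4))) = -52/ 451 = -0.12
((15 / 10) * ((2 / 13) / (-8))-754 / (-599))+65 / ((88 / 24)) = 12990529 / 685256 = 18.96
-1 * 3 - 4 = -7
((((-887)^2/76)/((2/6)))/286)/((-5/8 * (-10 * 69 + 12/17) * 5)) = 13375073/265315050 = 0.05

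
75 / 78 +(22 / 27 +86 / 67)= 143921 / 47034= 3.06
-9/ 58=-0.16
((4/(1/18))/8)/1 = 9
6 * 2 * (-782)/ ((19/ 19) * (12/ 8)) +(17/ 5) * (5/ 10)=-62543/ 10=-6254.30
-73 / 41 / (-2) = 73 / 82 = 0.89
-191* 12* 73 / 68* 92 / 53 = -3848268 / 901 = -4271.11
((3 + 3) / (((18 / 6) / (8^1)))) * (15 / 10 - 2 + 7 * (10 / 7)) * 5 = 760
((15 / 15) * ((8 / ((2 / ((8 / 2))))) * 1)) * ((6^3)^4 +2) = 34828517408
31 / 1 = 31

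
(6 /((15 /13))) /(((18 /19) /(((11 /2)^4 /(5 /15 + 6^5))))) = 3616327 /5598960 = 0.65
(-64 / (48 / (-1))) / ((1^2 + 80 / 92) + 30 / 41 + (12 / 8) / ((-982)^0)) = 7544 / 23205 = 0.33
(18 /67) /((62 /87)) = 783 /2077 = 0.38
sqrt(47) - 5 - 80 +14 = -71 +sqrt(47) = -64.14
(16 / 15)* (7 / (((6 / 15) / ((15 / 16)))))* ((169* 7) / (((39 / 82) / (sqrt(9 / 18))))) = 130585* sqrt(2) / 6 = 30779.18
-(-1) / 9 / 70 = 1 / 630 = 0.00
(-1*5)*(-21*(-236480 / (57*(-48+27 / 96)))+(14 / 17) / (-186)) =9128.95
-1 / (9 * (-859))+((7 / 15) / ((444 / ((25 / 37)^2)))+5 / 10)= 261383641 / 522131124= 0.50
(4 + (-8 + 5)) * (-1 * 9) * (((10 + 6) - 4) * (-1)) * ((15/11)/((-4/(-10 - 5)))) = 6075/11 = 552.27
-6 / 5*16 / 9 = -32 / 15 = -2.13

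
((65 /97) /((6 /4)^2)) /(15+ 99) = 130 /49761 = 0.00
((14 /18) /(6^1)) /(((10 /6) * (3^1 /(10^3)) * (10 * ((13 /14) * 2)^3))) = 24010 /59319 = 0.40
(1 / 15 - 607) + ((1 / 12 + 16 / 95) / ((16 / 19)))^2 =-606.84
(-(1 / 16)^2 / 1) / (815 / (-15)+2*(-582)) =3 / 935680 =0.00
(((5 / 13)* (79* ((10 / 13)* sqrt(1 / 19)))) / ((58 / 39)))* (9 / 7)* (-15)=-799875* sqrt(19) / 50141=-69.54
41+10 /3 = 133 /3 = 44.33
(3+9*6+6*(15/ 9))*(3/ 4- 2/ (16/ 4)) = 67/ 4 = 16.75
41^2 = 1681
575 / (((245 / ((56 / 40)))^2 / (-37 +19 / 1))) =-414 / 1225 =-0.34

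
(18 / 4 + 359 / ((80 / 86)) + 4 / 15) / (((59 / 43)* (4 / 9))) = 6047907 / 9440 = 640.67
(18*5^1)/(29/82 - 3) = -7380/217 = -34.01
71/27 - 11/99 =68/27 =2.52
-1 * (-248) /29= 248 /29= 8.55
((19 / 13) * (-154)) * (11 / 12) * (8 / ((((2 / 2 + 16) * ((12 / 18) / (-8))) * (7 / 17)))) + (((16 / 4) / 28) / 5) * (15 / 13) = 19807 / 7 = 2829.57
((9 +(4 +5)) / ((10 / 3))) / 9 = 3 / 5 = 0.60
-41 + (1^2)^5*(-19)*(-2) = -3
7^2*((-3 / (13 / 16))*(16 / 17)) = -37632 / 221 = -170.28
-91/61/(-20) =91/1220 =0.07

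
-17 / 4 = -4.25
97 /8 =12.12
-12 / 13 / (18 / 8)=-16 / 39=-0.41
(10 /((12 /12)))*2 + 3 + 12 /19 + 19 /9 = 4402 /171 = 25.74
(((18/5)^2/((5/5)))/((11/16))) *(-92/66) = -79488/3025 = -26.28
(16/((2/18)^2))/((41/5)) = 6480/41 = 158.05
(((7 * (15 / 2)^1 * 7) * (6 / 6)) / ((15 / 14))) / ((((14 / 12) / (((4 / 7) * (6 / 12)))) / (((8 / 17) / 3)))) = 224 / 17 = 13.18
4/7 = 0.57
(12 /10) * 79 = 474 /5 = 94.80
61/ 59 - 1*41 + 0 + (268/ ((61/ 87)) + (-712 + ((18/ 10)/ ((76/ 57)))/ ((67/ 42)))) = -889516307/ 2411330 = -368.89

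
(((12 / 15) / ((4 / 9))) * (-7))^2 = 3969 / 25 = 158.76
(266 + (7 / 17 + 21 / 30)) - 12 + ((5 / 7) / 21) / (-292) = 930785053 / 3648540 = 255.11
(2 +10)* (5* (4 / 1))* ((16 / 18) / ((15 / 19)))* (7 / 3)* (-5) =-85120 / 27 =-3152.59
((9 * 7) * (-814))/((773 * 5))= -51282/3865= -13.27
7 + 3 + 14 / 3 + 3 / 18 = 89 / 6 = 14.83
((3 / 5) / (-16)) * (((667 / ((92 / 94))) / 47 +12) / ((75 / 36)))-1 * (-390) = 389523 / 1000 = 389.52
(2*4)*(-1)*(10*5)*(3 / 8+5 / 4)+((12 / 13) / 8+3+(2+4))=-16663 / 26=-640.88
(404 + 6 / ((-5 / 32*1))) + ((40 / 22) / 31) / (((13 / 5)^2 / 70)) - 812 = -128452928 / 288145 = -445.79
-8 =-8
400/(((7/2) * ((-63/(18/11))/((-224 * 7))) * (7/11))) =51200/7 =7314.29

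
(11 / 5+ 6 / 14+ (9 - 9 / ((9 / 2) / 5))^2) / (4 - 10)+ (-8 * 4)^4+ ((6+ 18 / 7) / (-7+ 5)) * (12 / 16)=110100079 / 105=1048572.18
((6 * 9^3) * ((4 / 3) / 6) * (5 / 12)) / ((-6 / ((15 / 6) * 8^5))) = -5529600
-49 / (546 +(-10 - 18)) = -7 / 74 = -0.09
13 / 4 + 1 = 17 / 4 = 4.25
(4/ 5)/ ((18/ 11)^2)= 0.30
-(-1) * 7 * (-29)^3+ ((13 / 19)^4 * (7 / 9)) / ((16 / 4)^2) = -3203825860025 / 18766224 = -170722.99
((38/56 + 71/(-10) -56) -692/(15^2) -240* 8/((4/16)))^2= 59992723.53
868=868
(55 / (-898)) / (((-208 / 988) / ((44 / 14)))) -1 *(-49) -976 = -926.09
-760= -760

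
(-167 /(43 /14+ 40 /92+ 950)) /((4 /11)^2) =-3253327 /2456232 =-1.32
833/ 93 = 8.96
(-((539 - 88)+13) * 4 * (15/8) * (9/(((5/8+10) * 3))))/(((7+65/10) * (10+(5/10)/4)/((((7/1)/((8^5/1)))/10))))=-203/1321920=-0.00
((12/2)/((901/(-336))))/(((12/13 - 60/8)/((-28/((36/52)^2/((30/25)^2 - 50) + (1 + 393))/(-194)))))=16728414976/134227301664797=0.00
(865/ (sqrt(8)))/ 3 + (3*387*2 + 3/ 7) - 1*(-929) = 865*sqrt(2)/ 12 + 22760/ 7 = 3353.37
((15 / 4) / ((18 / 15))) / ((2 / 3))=75 / 16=4.69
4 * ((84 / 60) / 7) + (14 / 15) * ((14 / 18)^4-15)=-1265464 / 98415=-12.86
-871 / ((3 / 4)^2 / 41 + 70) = -43952 / 3533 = -12.44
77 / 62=1.24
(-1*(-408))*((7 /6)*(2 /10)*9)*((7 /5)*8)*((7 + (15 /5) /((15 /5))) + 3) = 2638944 /25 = 105557.76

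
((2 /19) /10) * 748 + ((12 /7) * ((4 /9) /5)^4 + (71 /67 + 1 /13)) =1426735373926 /158342900625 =9.01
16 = 16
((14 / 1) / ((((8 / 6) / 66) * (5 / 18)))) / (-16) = -6237 / 40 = -155.92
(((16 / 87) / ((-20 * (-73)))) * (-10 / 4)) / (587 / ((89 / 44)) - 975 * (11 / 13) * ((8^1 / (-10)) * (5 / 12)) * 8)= -0.00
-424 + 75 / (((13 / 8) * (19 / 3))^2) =-25824616 / 61009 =-423.29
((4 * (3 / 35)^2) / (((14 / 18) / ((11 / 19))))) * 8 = 28512 / 162925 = 0.18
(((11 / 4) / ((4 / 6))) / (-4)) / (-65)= 33 / 2080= 0.02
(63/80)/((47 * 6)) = 21/7520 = 0.00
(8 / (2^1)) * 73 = 292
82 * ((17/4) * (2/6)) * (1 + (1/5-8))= -11849/15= -789.93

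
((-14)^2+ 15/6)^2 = 157609/4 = 39402.25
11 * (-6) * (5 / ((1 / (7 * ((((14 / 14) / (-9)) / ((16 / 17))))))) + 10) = -9295 / 24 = -387.29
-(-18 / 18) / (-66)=-0.02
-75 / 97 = -0.77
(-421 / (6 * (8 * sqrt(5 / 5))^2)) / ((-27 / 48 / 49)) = 20629 / 216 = 95.50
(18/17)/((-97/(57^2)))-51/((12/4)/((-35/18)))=-71521/29682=-2.41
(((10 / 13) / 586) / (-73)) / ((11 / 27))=-135 / 3058627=-0.00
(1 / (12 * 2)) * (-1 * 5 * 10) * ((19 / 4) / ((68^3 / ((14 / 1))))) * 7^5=-7.41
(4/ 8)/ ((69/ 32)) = 0.23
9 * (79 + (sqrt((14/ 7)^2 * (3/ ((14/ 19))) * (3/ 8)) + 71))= 27 * sqrt(133)/ 14 + 1350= 1372.24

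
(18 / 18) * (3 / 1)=3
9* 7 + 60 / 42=451 / 7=64.43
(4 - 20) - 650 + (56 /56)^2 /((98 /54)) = -32607 /49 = -665.45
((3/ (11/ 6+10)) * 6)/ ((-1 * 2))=-0.76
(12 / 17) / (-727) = -12 / 12359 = -0.00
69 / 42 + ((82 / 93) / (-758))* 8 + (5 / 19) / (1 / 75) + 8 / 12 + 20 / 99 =6880730677 / 309398166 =22.24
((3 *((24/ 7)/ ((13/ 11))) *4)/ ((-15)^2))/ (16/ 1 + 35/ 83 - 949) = -7304/ 44023525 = -0.00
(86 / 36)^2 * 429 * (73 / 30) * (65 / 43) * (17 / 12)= 99201817 / 7776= 12757.44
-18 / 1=-18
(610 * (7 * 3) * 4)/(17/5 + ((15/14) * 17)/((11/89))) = 39454800/116093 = 339.86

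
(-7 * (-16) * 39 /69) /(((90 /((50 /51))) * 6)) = 3640 /31671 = 0.11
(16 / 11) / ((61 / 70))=1120 / 671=1.67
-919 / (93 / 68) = -671.96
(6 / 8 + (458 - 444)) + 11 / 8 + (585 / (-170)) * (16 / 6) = 945 / 136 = 6.95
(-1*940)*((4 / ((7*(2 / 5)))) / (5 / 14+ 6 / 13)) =-244400 / 149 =-1640.27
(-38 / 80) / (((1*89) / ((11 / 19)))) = -11 / 3560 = -0.00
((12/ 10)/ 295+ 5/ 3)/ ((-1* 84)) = -7393/ 371700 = -0.02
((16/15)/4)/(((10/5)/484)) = 968/15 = 64.53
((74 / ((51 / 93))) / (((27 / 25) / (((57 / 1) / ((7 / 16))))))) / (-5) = -3486880 / 1071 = -3255.72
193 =193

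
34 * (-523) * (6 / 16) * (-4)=26673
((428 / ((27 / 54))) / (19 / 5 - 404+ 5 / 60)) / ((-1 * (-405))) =-0.01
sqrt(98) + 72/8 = 9 + 7 * sqrt(2) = 18.90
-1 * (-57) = 57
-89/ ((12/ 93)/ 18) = -24831/ 2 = -12415.50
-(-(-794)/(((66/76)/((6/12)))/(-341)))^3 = 102283926539364296/27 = 3788293575532010.96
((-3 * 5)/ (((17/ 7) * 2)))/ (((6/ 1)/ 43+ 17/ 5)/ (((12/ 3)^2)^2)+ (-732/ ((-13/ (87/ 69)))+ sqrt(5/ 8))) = -336557858218691200/ 7737808547245762259+ 1184887954432000 * sqrt(10)/ 7737808547245762259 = -0.04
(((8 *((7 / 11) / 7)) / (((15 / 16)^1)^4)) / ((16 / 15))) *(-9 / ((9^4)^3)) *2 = -65536 / 1165021837984125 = -0.00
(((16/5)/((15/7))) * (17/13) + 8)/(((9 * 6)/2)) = 9704/26325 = 0.37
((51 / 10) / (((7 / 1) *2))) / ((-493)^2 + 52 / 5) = 17 / 11342772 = 0.00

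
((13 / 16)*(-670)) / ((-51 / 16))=8710 / 51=170.78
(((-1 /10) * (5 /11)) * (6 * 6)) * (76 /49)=-1368 /539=-2.54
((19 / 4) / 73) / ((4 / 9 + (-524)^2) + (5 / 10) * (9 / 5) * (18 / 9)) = 0.00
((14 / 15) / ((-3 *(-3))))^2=196 / 18225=0.01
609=609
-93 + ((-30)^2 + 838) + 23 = 1668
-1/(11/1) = -1/11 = -0.09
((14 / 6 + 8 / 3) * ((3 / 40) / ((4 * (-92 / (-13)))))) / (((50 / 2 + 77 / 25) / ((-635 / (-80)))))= 3175 / 847872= 0.00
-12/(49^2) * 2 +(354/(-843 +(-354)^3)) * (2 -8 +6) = -24/2401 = -0.01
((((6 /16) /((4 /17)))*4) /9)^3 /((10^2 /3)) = 4913 /460800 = 0.01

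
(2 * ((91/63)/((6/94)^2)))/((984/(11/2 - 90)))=-4853173/79704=-60.89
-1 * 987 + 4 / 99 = -97709 / 99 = -986.96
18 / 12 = 3 / 2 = 1.50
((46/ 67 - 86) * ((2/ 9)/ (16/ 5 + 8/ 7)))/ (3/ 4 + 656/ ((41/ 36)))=-200060/ 26431299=-0.01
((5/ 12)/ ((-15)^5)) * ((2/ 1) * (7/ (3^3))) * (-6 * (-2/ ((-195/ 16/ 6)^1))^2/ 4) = 7168/ 17325140625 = 0.00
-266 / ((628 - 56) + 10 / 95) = -2527 / 5435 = -0.46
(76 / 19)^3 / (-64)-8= -9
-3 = -3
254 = 254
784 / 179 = 4.38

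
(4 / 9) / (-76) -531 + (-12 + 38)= -86356 / 171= -505.01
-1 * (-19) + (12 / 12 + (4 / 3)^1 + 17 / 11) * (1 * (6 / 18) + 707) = 273497 / 99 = 2762.60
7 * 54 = 378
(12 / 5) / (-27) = -4 / 45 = -0.09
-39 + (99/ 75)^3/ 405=-9139294/ 234375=-38.99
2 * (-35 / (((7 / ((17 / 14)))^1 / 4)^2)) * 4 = -46240 / 343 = -134.81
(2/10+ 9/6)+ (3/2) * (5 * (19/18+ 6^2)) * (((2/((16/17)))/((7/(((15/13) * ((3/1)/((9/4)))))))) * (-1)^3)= -1398811/10920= -128.10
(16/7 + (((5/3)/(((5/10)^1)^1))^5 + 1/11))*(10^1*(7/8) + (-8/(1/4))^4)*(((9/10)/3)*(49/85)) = 4458441147587/59400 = 75057931.78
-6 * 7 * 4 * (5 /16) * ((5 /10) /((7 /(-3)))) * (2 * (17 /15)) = 51 /2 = 25.50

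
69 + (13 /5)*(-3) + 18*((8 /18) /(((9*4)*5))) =2756 /45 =61.24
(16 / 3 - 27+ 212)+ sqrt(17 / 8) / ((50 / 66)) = 33 * sqrt(34) / 100+ 571 / 3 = 192.26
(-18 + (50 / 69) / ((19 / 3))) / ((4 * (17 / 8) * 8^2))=-977 / 29716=-0.03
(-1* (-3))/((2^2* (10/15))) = 9/8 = 1.12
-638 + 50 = -588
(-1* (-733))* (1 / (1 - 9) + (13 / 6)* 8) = 12613.71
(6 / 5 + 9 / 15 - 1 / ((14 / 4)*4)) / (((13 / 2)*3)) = 121 / 1365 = 0.09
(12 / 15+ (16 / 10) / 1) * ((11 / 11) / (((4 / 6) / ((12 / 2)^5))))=139968 / 5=27993.60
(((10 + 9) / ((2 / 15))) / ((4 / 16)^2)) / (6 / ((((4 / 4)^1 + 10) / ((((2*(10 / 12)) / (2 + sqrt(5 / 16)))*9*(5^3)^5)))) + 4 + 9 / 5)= 6888427734375000000*sqrt(5) / 3017485142034521484381003899 + 55107421877360153400 / 3017485142034521484381003899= 0.00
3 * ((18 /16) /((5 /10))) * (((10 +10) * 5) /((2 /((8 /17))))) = 2700 /17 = 158.82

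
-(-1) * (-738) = -738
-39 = -39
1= 1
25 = 25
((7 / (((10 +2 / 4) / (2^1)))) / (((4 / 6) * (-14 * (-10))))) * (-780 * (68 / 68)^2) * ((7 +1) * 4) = -2496 / 7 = -356.57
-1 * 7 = -7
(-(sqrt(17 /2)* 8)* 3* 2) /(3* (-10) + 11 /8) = 192* sqrt(34) /229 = 4.89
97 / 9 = 10.78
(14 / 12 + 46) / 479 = 283 / 2874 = 0.10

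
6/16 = 3/8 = 0.38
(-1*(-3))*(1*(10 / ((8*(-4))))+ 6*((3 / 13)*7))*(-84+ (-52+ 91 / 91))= -790155 / 208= -3798.82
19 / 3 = 6.33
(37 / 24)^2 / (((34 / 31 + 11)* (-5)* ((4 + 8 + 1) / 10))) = -42439 / 1404000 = -0.03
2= 2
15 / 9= 1.67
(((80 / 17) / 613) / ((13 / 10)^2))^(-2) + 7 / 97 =48463.29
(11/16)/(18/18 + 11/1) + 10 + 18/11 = 24697/2112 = 11.69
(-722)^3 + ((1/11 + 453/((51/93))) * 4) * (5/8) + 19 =-70380248198/187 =-376364963.63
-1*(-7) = 7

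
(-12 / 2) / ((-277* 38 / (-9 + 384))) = 1125 / 5263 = 0.21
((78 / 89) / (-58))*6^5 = -303264 / 2581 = -117.50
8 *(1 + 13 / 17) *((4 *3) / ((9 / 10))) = 3200 / 17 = 188.24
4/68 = 0.06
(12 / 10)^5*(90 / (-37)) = -139968 / 23125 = -6.05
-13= -13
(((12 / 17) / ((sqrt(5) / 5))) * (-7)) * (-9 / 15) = 252 * sqrt(5) / 85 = 6.63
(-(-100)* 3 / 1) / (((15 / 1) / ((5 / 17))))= 100 / 17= 5.88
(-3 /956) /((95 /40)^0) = -3 /956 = -0.00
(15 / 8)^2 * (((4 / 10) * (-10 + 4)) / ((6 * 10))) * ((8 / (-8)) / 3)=0.05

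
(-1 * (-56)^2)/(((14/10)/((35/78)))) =-39200/39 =-1005.13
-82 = -82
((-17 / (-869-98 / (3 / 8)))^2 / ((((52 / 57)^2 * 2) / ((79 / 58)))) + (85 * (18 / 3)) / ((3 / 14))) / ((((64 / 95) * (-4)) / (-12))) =2446482462538509435 / 230834240638976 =10598.44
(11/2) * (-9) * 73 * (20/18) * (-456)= 1830840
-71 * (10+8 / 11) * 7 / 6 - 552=-47539 / 33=-1440.58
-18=-18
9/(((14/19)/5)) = 855/14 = 61.07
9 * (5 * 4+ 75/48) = 3105/16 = 194.06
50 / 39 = 1.28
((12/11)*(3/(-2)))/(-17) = 18/187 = 0.10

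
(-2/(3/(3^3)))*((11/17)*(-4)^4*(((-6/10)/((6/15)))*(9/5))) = 684288/85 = 8050.45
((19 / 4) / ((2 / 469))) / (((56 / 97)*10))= 123481 / 640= 192.94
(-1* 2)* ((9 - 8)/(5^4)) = -2/625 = -0.00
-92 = -92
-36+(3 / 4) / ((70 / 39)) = -9963 / 280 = -35.58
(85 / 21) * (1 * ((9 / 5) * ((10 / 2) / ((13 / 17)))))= 4335 / 91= 47.64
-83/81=-1.02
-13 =-13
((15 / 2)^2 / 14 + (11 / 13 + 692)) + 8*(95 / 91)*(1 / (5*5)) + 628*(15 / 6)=2267.20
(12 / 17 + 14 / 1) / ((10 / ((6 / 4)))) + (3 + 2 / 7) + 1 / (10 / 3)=3446 / 595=5.79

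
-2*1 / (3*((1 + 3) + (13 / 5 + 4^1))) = -0.06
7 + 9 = 16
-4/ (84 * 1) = -0.05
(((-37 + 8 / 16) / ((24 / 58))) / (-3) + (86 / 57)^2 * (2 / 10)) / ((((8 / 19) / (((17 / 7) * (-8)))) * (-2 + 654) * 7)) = -21988667 / 72841440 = -0.30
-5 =-5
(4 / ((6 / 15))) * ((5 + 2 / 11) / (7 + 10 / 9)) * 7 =44.72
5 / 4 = 1.25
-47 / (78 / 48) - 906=-12154 / 13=-934.92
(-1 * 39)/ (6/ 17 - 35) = 663/ 589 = 1.13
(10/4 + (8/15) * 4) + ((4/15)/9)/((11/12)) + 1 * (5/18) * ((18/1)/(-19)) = 82811/18810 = 4.40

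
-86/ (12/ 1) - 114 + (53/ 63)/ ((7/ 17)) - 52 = -150931/ 882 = -171.12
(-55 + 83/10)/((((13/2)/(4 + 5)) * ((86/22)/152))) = -7027416/2795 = -2514.28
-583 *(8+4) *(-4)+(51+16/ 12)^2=276505/ 9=30722.78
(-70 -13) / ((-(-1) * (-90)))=83 / 90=0.92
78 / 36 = 13 / 6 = 2.17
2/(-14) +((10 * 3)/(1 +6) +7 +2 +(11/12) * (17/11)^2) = 14167/924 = 15.33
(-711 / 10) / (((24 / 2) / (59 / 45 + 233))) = -104122 / 75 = -1388.29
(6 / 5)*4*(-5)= -24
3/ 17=0.18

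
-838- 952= -1790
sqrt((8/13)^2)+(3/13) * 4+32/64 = 53/26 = 2.04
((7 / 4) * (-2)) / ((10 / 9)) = -63 / 20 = -3.15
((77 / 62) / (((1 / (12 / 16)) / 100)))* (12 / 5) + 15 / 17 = 118275 / 527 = 224.43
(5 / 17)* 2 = 10 / 17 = 0.59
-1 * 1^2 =-1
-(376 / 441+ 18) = -8314 / 441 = -18.85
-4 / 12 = -1 / 3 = -0.33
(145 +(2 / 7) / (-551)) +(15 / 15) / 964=539133389 / 3718148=145.00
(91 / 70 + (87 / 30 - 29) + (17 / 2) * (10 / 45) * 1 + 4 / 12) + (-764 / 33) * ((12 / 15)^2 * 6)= -275912 / 2475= -111.48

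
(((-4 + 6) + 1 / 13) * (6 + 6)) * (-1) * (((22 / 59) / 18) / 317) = -396 / 243139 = -0.00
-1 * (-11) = 11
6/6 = 1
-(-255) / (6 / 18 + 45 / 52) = 2340 / 11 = 212.73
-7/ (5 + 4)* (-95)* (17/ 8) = 11305/ 72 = 157.01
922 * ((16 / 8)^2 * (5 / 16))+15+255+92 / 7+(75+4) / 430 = 2160919 / 1505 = 1435.83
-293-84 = -377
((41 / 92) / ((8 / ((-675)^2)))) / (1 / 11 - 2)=-68495625 / 5152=-13294.96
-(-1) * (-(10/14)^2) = -25/49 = -0.51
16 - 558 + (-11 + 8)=-545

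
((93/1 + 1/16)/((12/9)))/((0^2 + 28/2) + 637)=1489/13888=0.11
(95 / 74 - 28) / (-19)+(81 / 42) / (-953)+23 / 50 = 437103049 / 234485650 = 1.86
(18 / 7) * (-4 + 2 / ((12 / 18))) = -18 / 7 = -2.57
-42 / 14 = -3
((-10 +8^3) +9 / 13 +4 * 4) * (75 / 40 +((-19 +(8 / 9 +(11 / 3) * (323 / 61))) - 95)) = -2719296811 / 57096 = -47626.75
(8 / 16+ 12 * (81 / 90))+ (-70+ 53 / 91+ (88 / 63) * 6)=-135781 / 2730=-49.74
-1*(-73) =73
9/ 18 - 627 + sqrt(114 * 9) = -1253/ 2 + 3 * sqrt(114) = -594.47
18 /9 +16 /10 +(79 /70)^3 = 1727839 /343000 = 5.04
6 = 6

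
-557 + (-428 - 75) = -1060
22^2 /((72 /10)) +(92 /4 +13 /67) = 54521 /603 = 90.42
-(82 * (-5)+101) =309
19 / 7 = 2.71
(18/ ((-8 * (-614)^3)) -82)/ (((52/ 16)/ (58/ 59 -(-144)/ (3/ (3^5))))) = -26126731682987491/ 88770871124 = -294316.50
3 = 3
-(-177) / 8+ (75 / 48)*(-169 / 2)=-3517 / 32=-109.91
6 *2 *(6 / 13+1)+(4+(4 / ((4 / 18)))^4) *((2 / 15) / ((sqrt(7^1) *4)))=228 / 13+10498 *sqrt(7) / 21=1340.16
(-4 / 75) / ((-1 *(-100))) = -1 / 1875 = -0.00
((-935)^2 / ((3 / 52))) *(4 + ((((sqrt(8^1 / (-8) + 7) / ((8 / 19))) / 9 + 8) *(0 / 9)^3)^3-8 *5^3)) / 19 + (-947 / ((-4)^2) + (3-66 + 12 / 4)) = -241481962633 / 304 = -794348561.29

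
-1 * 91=-91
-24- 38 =-62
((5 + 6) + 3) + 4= 18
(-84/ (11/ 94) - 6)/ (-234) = 1327/ 429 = 3.09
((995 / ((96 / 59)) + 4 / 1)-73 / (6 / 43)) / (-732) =-985 / 7808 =-0.13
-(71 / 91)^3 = -357911 / 753571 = -0.47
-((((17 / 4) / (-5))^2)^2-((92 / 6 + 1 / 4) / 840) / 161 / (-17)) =-847164503 / 1622880000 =-0.52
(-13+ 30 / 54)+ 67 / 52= -5221 / 468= -11.16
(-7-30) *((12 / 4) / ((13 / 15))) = -1665 / 13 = -128.08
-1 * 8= -8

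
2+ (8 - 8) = 2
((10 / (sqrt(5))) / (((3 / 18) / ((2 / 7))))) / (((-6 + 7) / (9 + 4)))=312*sqrt(5) / 7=99.66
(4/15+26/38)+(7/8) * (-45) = -87607/2280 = -38.42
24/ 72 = 1/ 3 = 0.33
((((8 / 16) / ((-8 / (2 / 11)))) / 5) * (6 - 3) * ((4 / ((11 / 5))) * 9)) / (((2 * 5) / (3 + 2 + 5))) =-27 / 242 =-0.11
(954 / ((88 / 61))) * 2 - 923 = 8791 / 22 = 399.59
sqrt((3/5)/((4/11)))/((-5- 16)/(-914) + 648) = 0.00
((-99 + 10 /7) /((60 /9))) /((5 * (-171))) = 683 /39900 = 0.02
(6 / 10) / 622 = 3 / 3110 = 0.00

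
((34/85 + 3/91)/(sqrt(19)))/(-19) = -197* sqrt(19)/164255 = -0.01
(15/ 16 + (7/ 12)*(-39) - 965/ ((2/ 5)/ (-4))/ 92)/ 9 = 3397/ 368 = 9.23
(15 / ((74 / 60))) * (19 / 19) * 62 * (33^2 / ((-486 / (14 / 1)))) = -2625700 / 111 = -23654.95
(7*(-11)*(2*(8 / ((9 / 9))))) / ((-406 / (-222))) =-19536 / 29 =-673.66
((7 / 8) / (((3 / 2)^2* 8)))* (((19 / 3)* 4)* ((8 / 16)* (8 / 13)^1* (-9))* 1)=-133 / 39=-3.41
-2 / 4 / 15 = -1 / 30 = -0.03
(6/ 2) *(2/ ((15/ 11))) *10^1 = 44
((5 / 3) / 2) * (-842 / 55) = -421 / 33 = -12.76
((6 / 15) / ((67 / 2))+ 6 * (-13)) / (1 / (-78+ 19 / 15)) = 30071026 / 5025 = 5984.28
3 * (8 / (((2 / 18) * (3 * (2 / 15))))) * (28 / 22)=7560 / 11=687.27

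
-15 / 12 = -5 / 4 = -1.25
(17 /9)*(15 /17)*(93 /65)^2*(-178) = -513174 /845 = -607.31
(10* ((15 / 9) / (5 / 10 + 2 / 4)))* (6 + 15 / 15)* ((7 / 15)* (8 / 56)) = 70 / 9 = 7.78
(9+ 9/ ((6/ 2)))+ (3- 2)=13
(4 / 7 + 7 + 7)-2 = 12.57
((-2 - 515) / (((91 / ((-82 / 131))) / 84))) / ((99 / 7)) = 107912 / 5109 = 21.12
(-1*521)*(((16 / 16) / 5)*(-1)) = 521 / 5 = 104.20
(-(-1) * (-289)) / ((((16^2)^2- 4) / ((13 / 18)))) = -3757 / 1179576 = -0.00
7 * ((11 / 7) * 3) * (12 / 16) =99 / 4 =24.75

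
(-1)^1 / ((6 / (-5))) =5 / 6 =0.83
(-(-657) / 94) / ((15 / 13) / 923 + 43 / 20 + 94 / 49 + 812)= 3862838070 / 451020410791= 0.01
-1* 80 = -80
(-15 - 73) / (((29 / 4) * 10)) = -176 / 145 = -1.21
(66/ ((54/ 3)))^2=121/ 9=13.44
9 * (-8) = -72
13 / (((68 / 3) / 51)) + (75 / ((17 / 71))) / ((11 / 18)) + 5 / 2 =407149 / 748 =544.32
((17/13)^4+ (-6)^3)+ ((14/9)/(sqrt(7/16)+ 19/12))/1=-2705093333/12766767-28 * sqrt(7)/149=-212.38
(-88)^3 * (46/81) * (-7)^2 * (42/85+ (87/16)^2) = -1308266269772/2295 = -570050662.21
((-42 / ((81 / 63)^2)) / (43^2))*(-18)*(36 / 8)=2058 / 1849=1.11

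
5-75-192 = -262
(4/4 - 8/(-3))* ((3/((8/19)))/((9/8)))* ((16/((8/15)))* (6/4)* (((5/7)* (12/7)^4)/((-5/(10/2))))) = -6446.46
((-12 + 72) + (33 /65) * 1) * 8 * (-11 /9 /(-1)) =591.63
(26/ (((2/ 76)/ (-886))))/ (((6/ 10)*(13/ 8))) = -2693440/ 3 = -897813.33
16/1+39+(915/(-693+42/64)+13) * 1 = 98484/1477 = 66.68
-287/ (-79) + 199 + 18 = 17430/ 79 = 220.63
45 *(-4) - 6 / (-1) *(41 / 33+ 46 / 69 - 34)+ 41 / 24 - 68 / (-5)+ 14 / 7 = -468913 / 1320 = -355.24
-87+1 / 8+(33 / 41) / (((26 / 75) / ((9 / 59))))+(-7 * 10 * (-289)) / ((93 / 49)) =247355450975 / 23396568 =10572.30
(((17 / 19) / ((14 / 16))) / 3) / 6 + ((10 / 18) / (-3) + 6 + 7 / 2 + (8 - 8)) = 67307 / 7182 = 9.37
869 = 869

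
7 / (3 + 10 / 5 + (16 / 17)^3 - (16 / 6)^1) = 103173 / 46679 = 2.21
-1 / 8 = -0.12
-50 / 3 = -16.67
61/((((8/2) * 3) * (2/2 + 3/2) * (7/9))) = 183/70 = 2.61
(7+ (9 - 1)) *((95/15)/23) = 95/23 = 4.13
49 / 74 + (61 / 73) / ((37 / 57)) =10531 / 5402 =1.95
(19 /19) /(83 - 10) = 1 /73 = 0.01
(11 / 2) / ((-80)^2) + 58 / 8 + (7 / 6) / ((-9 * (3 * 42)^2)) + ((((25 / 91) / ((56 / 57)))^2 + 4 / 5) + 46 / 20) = 118462842274073 / 11358935078400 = 10.43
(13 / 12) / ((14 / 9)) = 39 / 56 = 0.70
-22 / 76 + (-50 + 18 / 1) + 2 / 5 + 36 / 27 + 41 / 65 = -221747 / 7410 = -29.93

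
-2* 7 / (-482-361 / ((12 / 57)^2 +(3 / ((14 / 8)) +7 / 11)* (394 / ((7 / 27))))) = 9731486548 / 335111422743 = 0.03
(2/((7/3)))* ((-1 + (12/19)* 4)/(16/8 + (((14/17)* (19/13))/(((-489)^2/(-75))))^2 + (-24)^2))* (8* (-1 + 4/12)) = -143977774068148176/11926882981081769183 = -0.01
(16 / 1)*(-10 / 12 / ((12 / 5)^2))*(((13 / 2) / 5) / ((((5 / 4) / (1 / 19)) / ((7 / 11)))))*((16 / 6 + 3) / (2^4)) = -0.03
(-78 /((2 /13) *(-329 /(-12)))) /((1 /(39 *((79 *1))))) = -56975.09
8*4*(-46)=-1472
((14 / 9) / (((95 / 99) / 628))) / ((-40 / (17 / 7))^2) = 499103 / 133000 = 3.75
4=4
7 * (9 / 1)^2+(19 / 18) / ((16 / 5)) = 163391 / 288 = 567.33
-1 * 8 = -8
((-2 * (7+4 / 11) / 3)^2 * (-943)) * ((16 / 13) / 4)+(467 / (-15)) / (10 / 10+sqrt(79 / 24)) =-274444552 / 39325 -934 * sqrt(474) / 825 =-7003.53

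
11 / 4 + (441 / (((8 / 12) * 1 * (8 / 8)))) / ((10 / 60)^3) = 571547 / 4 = 142886.75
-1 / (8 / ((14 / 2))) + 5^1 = 33 / 8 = 4.12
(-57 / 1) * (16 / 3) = -304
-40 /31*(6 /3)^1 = -80 /31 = -2.58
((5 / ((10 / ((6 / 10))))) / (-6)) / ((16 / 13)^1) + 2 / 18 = 203 / 2880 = 0.07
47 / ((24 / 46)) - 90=1 / 12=0.08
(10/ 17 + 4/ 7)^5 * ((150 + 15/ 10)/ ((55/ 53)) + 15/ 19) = 7676791375425264/ 24937395745955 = 307.84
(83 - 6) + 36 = 113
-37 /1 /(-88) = 37 /88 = 0.42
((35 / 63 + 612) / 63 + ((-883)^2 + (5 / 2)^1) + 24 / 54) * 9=884181691 / 126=7017315.01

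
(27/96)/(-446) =-9/14272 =-0.00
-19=-19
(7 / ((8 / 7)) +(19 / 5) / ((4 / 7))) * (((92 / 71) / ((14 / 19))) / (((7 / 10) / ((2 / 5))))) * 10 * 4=255208 / 497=513.50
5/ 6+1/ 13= 0.91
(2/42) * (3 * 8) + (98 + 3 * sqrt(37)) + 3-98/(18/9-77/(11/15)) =3 * sqrt(37) + 74331/721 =121.34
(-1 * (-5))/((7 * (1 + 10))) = 5/77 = 0.06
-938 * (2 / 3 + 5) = -15946 / 3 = -5315.33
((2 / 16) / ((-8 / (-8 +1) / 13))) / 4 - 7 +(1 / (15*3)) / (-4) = -76609 / 11520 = -6.65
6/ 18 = 1/ 3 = 0.33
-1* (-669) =669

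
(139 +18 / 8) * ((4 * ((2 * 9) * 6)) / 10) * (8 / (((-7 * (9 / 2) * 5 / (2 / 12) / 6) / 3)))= -32544 / 35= -929.83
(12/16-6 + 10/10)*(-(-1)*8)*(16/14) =-272/7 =-38.86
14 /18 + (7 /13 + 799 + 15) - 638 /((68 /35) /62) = -38873791 /1989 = -19544.39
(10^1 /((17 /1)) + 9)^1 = 163 /17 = 9.59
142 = 142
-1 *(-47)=47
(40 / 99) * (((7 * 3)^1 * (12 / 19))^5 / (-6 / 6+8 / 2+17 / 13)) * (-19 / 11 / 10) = -104851708416 / 15768841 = -6649.30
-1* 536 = -536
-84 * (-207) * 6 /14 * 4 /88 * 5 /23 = 810 /11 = 73.64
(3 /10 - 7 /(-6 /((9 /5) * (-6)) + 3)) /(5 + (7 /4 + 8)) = -267 /2360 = -0.11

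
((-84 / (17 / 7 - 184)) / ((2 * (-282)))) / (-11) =49 / 657107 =0.00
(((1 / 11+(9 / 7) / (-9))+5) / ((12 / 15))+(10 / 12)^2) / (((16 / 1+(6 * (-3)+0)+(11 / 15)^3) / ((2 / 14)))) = -0.61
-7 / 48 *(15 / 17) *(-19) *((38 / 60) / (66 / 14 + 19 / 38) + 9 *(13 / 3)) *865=2464148855 / 29784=82733.98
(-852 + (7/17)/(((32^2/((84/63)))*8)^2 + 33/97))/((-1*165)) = 53035011623021/10270864927125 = 5.16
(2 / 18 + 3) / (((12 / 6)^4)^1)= 7 / 36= 0.19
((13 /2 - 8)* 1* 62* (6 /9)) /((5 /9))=-111.60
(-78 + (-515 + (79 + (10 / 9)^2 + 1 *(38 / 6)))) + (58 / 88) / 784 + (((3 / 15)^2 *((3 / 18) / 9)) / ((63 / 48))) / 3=-106129315601 / 209563200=-506.43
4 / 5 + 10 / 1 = 54 / 5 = 10.80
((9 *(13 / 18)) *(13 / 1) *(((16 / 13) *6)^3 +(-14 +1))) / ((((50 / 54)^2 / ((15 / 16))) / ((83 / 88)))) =6216549687 / 183040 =33962.79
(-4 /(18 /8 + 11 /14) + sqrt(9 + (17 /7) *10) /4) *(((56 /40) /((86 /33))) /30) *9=-19404 /91375 + 99 *sqrt(1631) /17200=0.02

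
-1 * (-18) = 18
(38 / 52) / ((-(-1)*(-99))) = -19 / 2574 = -0.01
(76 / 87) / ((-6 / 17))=-646 / 261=-2.48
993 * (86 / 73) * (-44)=-3757512 / 73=-51472.77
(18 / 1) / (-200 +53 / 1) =-6 / 49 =-0.12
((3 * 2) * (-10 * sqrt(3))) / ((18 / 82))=-820 * sqrt(3) / 3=-473.43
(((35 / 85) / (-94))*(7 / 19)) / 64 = -49 / 1943168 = -0.00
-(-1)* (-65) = -65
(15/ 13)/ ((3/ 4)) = 20/ 13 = 1.54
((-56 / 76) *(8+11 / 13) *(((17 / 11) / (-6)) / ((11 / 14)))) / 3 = 191590 / 268983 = 0.71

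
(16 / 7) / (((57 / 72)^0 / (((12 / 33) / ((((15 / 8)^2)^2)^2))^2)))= 72057594037927936 / 5563441877288818359375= 0.00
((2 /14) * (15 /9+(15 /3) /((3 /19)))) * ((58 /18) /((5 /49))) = 4060 /27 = 150.37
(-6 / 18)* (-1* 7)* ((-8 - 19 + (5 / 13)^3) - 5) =-163751 / 2197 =-74.53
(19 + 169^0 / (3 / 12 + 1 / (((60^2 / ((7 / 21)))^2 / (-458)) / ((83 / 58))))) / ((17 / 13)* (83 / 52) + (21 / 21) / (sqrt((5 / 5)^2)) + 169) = 13147766594092 / 98371935736683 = 0.13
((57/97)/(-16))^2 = 3249/2408704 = 0.00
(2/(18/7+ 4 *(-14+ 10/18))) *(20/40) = -63/3226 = -0.02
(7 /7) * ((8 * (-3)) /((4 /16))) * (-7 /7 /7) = 96 /7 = 13.71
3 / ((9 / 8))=8 / 3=2.67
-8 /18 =-4 /9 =-0.44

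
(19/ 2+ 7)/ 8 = 2.06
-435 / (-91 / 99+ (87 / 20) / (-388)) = 467.54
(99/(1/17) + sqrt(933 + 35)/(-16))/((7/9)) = 15147/7-99 * sqrt(2)/56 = 2161.36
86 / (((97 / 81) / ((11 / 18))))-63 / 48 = 66075 / 1552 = 42.57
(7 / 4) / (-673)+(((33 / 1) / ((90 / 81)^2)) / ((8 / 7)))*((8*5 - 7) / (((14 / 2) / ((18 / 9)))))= 59363957 / 269200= 220.52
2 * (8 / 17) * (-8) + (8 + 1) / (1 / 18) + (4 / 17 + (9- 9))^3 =758978 / 4913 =154.48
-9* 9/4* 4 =-81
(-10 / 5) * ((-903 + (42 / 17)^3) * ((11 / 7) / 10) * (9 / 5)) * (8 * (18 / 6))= 1480706568 / 122825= 12055.42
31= 31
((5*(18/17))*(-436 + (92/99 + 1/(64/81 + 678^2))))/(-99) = 8018814988385/344660853042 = 23.27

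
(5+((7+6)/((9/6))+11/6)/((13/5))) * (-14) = -1645/13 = -126.54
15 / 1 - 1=14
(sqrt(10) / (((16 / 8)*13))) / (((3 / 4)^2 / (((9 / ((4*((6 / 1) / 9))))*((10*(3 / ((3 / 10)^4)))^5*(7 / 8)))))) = 8750000000000000000000000*sqrt(10) / 62178597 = 445007299319946366.03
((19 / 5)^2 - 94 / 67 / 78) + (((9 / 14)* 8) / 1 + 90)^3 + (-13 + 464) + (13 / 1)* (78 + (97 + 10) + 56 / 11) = 212996804641814 / 246471225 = 864185.28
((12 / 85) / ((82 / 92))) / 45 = 184 / 52275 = 0.00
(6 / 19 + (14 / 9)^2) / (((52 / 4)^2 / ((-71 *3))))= -298910 / 86697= -3.45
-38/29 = -1.31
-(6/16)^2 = -9/64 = -0.14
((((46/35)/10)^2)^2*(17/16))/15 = 4757297/225093750000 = 0.00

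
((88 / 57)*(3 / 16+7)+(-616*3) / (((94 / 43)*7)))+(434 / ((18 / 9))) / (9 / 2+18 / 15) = -20191 / 282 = -71.60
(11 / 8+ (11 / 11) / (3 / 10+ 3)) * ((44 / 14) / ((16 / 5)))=2215 / 1344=1.65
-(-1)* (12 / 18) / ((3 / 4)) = 8 / 9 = 0.89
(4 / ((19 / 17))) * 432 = 29376 / 19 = 1546.11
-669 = -669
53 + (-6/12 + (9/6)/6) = 211/4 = 52.75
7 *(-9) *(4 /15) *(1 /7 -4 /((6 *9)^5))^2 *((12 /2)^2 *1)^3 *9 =-52708123387920004 /366112362105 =-143967.07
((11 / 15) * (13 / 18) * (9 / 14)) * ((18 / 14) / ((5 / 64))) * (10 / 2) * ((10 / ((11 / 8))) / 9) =3328 / 147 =22.64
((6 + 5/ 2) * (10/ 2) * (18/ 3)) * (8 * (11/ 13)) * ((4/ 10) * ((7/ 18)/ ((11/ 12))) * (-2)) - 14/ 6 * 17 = -24395/ 39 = -625.51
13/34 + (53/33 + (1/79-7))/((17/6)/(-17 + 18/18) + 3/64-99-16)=280247289/653114330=0.43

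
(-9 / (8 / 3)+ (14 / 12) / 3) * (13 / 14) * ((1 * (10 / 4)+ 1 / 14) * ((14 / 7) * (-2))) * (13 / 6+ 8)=170495 / 588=289.96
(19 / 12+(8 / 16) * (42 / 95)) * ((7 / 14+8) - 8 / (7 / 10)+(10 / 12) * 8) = 322949 / 47880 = 6.74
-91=-91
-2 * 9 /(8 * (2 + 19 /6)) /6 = -9 /124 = -0.07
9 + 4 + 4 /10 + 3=82 /5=16.40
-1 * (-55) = 55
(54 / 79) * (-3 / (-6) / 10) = 27 / 790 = 0.03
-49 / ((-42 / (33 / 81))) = 77 / 162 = 0.48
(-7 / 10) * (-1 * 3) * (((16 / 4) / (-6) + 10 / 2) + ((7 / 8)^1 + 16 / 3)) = 1771 / 80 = 22.14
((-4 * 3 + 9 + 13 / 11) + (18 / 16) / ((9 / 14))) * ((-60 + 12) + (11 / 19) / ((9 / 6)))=1357 / 418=3.25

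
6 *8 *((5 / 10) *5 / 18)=20 / 3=6.67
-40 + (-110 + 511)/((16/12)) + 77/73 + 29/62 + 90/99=26205521/99572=263.18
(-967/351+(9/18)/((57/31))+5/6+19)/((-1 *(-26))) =115709/173394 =0.67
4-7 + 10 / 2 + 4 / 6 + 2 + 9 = 41 / 3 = 13.67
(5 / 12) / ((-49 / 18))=-15 / 98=-0.15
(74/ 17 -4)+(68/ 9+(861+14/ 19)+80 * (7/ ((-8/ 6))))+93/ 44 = 57783587/ 127908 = 451.76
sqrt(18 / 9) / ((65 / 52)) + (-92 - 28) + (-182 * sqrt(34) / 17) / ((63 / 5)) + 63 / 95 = -11337 / 95 - 130 * sqrt(34) / 153 + 4 * sqrt(2) / 5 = -123.16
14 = 14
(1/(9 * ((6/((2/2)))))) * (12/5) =2/45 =0.04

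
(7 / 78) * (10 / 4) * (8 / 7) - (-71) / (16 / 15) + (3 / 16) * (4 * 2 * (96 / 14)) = 336793 / 4368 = 77.10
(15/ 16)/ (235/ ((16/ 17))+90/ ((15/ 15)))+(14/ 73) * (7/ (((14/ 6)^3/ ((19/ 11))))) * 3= 3362649/ 6110027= 0.55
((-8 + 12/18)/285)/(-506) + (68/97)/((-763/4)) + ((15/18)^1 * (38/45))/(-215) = -0.01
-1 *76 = -76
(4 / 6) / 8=1 / 12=0.08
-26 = -26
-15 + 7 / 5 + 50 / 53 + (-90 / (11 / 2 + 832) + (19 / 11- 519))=-103518836 / 195305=-530.04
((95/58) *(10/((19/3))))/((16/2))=75/232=0.32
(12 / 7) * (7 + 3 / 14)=12.37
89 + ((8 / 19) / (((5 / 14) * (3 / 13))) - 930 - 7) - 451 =-368759 / 285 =-1293.89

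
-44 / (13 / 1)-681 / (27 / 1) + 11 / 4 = -12101 / 468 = -25.86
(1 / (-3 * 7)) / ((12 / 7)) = -1 / 36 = -0.03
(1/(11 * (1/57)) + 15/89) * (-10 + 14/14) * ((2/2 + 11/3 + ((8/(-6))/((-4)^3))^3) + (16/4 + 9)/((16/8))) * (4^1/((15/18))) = -646864191/250624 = -2581.01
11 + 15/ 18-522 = -3061/ 6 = -510.17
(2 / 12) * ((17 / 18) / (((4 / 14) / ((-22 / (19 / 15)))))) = -6545 / 684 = -9.57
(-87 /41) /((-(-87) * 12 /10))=-5 /246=-0.02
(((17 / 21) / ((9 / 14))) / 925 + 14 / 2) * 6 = 349718 / 8325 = 42.01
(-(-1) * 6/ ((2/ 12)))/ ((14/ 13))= 33.43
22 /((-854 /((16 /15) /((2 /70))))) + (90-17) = 13183 /183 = 72.04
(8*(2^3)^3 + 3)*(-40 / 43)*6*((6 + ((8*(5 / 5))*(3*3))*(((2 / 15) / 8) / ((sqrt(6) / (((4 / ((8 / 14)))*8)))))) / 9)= -3672704*sqrt(6) / 129 - 655840 / 43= -84990.47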